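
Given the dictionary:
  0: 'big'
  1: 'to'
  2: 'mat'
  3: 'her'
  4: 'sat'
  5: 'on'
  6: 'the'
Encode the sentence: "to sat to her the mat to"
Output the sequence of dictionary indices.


Look up each word in the dictionary:
  'to' -> 1
  'sat' -> 4
  'to' -> 1
  'her' -> 3
  'the' -> 6
  'mat' -> 2
  'to' -> 1

Encoded: [1, 4, 1, 3, 6, 2, 1]


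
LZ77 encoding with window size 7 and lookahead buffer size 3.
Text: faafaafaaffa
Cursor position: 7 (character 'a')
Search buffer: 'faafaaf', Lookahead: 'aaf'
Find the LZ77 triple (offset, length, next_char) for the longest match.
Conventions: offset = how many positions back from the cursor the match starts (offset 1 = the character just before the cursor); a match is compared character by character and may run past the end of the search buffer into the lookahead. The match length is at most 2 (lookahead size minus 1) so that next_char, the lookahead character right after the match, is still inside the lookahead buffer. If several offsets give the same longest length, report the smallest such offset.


Try each offset into the search buffer:
  offset=1 (pos 6, char 'f'): match length 0
  offset=2 (pos 5, char 'a'): match length 1
  offset=3 (pos 4, char 'a'): match length 2
  offset=4 (pos 3, char 'f'): match length 0
  offset=5 (pos 2, char 'a'): match length 1
  offset=6 (pos 1, char 'a'): match length 2
  offset=7 (pos 0, char 'f'): match length 0
Longest match has length 2, found at offsets 3, 6; take the smallest, offset 3.
next_char = character at position 7 + 2 = 9 -> 'f'

Best match: offset=3, length=2 (matching 'aa' starting at position 4)
LZ77 triple: (3, 2, 'f')


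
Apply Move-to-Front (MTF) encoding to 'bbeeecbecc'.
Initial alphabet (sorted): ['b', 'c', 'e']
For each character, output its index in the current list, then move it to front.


MTF encoding:
'b': index 0 in ['b', 'c', 'e'] -> ['b', 'c', 'e']
'b': index 0 in ['b', 'c', 'e'] -> ['b', 'c', 'e']
'e': index 2 in ['b', 'c', 'e'] -> ['e', 'b', 'c']
'e': index 0 in ['e', 'b', 'c'] -> ['e', 'b', 'c']
'e': index 0 in ['e', 'b', 'c'] -> ['e', 'b', 'c']
'c': index 2 in ['e', 'b', 'c'] -> ['c', 'e', 'b']
'b': index 2 in ['c', 'e', 'b'] -> ['b', 'c', 'e']
'e': index 2 in ['b', 'c', 'e'] -> ['e', 'b', 'c']
'c': index 2 in ['e', 'b', 'c'] -> ['c', 'e', 'b']
'c': index 0 in ['c', 'e', 'b'] -> ['c', 'e', 'b']


Output: [0, 0, 2, 0, 0, 2, 2, 2, 2, 0]


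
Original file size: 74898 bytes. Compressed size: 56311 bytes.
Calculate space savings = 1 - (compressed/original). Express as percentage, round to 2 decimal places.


ratio = compressed/original = 56311/74898 = 0.751836
savings = 1 - ratio = 1 - 0.751836 = 0.248164
as a percentage: 0.248164 * 100 = 24.82%

Space savings = 1 - 56311/74898 = 24.82%


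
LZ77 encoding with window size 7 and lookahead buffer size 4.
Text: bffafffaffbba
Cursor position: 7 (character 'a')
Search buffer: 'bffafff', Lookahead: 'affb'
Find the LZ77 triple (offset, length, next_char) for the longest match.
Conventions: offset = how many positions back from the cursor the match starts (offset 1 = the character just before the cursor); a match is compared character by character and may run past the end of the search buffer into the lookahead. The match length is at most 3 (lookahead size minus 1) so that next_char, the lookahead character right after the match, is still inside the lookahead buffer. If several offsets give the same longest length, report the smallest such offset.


Try each offset into the search buffer:
  offset=1 (pos 6, char 'f'): match length 0
  offset=2 (pos 5, char 'f'): match length 0
  offset=3 (pos 4, char 'f'): match length 0
  offset=4 (pos 3, char 'a'): match length 3
  offset=5 (pos 2, char 'f'): match length 0
  offset=6 (pos 1, char 'f'): match length 0
  offset=7 (pos 0, char 'b'): match length 0
Longest match has length 3 at offset 4.
next_char = character at position 7 + 3 = 10 -> 'b'

Best match: offset=4, length=3 (matching 'aff' starting at position 3)
LZ77 triple: (4, 3, 'b')


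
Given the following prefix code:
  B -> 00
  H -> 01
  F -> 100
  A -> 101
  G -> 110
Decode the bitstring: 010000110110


Decoding step by step:
Bits 01 -> H
Bits 00 -> B
Bits 00 -> B
Bits 110 -> G
Bits 110 -> G


Decoded message: HBBGG


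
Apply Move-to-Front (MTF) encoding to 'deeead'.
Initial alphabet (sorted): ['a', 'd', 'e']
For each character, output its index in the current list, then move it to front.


MTF encoding:
'd': index 1 in ['a', 'd', 'e'] -> ['d', 'a', 'e']
'e': index 2 in ['d', 'a', 'e'] -> ['e', 'd', 'a']
'e': index 0 in ['e', 'd', 'a'] -> ['e', 'd', 'a']
'e': index 0 in ['e', 'd', 'a'] -> ['e', 'd', 'a']
'a': index 2 in ['e', 'd', 'a'] -> ['a', 'e', 'd']
'd': index 2 in ['a', 'e', 'd'] -> ['d', 'a', 'e']


Output: [1, 2, 0, 0, 2, 2]


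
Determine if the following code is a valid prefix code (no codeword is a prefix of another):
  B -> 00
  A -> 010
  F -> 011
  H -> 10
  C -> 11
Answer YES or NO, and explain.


Checking each pair (does one codeword prefix another?):
  B='00' vs A='010': no prefix
  B='00' vs F='011': no prefix
  B='00' vs H='10': no prefix
  B='00' vs C='11': no prefix
  A='010' vs B='00': no prefix
  A='010' vs F='011': no prefix
  A='010' vs H='10': no prefix
  A='010' vs C='11': no prefix
  F='011' vs B='00': no prefix
  F='011' vs A='010': no prefix
  F='011' vs H='10': no prefix
  F='011' vs C='11': no prefix
  H='10' vs B='00': no prefix
  H='10' vs A='010': no prefix
  H='10' vs F='011': no prefix
  H='10' vs C='11': no prefix
  C='11' vs B='00': no prefix
  C='11' vs A='010': no prefix
  C='11' vs F='011': no prefix
  C='11' vs H='10': no prefix
No violation found over all pairs.

YES -- this is a valid prefix code. No codeword is a prefix of any other codeword.


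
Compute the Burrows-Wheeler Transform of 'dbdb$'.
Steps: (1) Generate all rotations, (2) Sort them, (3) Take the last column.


Rotations (sorted):
  0: $dbdb -> last char: b
  1: b$dbd -> last char: d
  2: bdb$d -> last char: d
  3: db$db -> last char: b
  4: dbdb$ -> last char: $


BWT = bddb$


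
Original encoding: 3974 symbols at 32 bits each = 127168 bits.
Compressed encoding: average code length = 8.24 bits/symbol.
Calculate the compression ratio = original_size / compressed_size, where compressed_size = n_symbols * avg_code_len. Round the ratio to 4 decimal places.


original_size = n_symbols * orig_bits = 3974 * 32 = 127168 bits
compressed_size = n_symbols * avg_code_len = 3974 * 8.24 = 32745.76 bits
ratio = original_size / compressed_size = 127168 / 32745.76 = 3.8835

Compression ratio = 3.8835


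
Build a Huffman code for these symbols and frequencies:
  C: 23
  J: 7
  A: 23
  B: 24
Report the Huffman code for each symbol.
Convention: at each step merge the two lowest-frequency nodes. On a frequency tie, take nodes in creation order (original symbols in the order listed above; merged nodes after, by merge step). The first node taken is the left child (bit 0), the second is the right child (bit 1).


Huffman tree construction:
Step 1: Merge J(7) + C(23) = 30
Step 2: Merge A(23) + B(24) = 47
Step 3: Merge (J+C)(30) + (A+B)(47) = 77
Read each symbol's code off the tree from the root (left child = 0, right child = 1).

Codes:
  C: 01 (length 2)
  J: 00 (length 2)
  A: 10 (length 2)
  B: 11 (length 2)
Average code length: 154/77 = 2.0000 bits/symbol


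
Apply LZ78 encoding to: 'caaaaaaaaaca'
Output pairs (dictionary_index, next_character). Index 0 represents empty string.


LZ78 encoding steps:
Dictionary: {0: ''}
Step 1: w='' (idx 0), next='c' -> output (0, 'c'), add 'c' as idx 1
Step 2: w='' (idx 0), next='a' -> output (0, 'a'), add 'a' as idx 2
Step 3: w='a' (idx 2), next='a' -> output (2, 'a'), add 'aa' as idx 3
Step 4: w='aa' (idx 3), next='a' -> output (3, 'a'), add 'aaa' as idx 4
Step 5: w='aaa' (idx 4), next='c' -> output (4, 'c'), add 'aaac' as idx 5
Step 6: w='a' (idx 2), end of input -> output (2, '')


Encoded: [(0, 'c'), (0, 'a'), (2, 'a'), (3, 'a'), (4, 'c'), (2, '')]


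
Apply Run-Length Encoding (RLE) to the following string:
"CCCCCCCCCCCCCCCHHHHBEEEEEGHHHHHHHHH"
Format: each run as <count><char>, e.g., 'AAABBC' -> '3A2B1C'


Scanning runs left to right:
  i=0: run of 'C' x 15 -> '15C'
  i=15: run of 'H' x 4 -> '4H'
  i=19: run of 'B' x 1 -> '1B'
  i=20: run of 'E' x 5 -> '5E'
  i=25: run of 'G' x 1 -> '1G'
  i=26: run of 'H' x 9 -> '9H'

RLE = 15C4H1B5E1G9H


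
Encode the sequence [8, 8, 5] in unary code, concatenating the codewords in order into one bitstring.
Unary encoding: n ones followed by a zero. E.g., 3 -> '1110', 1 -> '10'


Encode each number as n ones followed by a terminating 0:
  8 -> 111111110 (9 bits)
  8 -> 111111110 (9 bits)
  5 -> 111110 (6 bits)
Total length = 9 + 9 + 6 = 24 bits.

Unary([8, 8, 5]) = 111111110111111110111110 (24 bits)


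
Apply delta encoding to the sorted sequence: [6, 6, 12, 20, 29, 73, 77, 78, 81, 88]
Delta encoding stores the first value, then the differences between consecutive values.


First value: 6
Deltas:
  6 - 6 = 0
  12 - 6 = 6
  20 - 12 = 8
  29 - 20 = 9
  73 - 29 = 44
  77 - 73 = 4
  78 - 77 = 1
  81 - 78 = 3
  88 - 81 = 7


Delta encoded: [6, 0, 6, 8, 9, 44, 4, 1, 3, 7]


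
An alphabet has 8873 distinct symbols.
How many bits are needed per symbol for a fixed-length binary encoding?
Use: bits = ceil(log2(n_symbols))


log2(8873) = 13.1152
Bracket: 2^13 = 8192 < 8873 <= 2^14 = 16384
So ceil(log2(8873)) = 14

bits = ceil(log2(8873)) = ceil(13.1152) = 14 bits


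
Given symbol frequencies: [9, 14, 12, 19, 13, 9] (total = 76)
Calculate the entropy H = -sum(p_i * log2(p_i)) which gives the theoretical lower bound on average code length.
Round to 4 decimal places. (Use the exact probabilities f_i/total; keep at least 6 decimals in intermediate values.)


Per-symbol terms -p_i * log2(p_i) with p_i = f_i/76:
  p = 9/76 = 0.118421: log2(p) = -3.078003, -p*log2(p) = 0.364500
  p = 14/76 = 0.184211: log2(p) = -2.440573, -p*log2(p) = 0.449579
  p = 12/76 = 0.157895: log2(p) = -2.662965, -p*log2(p) = 0.420468
  p = 19/76 = 0.250000: log2(p) = -2.000000, -p*log2(p) = 0.500000
  p = 13/76 = 0.171053: log2(p) = -2.547488, -p*log2(p) = 0.435754
  p = 9/76 = 0.118421: log2(p) = -3.078003, -p*log2(p) = 0.364500
H = 0.364500 + 0.449579 + 0.420468 + 0.500000 + 0.435754 + 0.364500 = 2.534801

H = 2.5348 bits/symbol


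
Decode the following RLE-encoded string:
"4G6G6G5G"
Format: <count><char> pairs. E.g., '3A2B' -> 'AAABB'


Expanding each <count><char> pair:
  4G -> 'GGGG'
  6G -> 'GGGGGG'
  6G -> 'GGGGGG'
  5G -> 'GGGGG'

Decoded = GGGGGGGGGGGGGGGGGGGGG


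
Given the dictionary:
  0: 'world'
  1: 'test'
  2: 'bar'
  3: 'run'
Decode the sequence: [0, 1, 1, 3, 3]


Look up each index in the dictionary:
  0 -> 'world'
  1 -> 'test'
  1 -> 'test'
  3 -> 'run'
  3 -> 'run'

Decoded: "world test test run run"


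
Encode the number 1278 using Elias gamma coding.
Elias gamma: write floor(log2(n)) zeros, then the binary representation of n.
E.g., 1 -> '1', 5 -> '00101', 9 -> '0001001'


num_bits = floor(log2(1278)) + 1 = 11
leading_zeros = num_bits - 1 = 10
binary(1278) = 10011111110

Elias gamma(1278) = '0000000000' + '10011111110' = 000000000010011111110 (21 bits)


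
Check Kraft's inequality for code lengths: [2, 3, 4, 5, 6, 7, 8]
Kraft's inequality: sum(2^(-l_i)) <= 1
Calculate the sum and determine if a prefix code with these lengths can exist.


Sum = 2^(-2) + 2^(-3) + 2^(-4) + 2^(-5) + 2^(-6) + 2^(-7) + 2^(-8)
    = 0.25 + 0.125 + 0.0625 + 0.03125 + 0.015625 + 0.0078125 + 0.00390625
    = 127/256 = 0.49609375
Since 0.49609375 <= 1, Kraft's inequality IS satisfied.
A prefix code with these lengths CAN exist.

Kraft sum = 0.49609375. Satisfied.


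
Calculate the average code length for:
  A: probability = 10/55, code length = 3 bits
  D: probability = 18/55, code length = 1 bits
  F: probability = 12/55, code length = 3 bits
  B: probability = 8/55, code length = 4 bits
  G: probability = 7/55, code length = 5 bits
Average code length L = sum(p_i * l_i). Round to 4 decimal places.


Weighted contributions p_i * l_i:
  A: (10/55) * 3 = 30/55
  D: (18/55) * 1 = 18/55
  F: (12/55) * 3 = 36/55
  B: (8/55) * 4 = 32/55
  G: (7/55) * 5 = 35/55
Sum = (30 + 18 + 36 + 32 + 35)/55 = 151/55

L = 151/55 = 2.7455 bits/symbol


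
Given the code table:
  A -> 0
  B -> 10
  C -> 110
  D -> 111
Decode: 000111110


Decoding:
0 -> A
0 -> A
0 -> A
111 -> D
110 -> C


Result: AAADC


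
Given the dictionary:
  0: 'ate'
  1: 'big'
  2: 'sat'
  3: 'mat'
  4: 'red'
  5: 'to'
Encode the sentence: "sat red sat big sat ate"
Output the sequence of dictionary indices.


Look up each word in the dictionary:
  'sat' -> 2
  'red' -> 4
  'sat' -> 2
  'big' -> 1
  'sat' -> 2
  'ate' -> 0

Encoded: [2, 4, 2, 1, 2, 0]


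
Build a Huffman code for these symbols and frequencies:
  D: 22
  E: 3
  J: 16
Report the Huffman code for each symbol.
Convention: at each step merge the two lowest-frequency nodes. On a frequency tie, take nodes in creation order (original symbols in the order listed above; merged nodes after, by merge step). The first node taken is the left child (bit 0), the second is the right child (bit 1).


Huffman tree construction:
Step 1: Merge E(3) + J(16) = 19
Step 2: Merge (E+J)(19) + D(22) = 41
Read each symbol's code off the tree from the root (left child = 0, right child = 1).

Codes:
  D: 1 (length 1)
  E: 00 (length 2)
  J: 01 (length 2)
Average code length: 60/41 = 1.4634 bits/symbol


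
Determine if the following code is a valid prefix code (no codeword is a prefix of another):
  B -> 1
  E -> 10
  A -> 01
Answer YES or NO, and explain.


Checking each pair (does one codeword prefix another?):
  B='1' vs E='10': prefix -- VIOLATION

NO -- this is NOT a valid prefix code. B (1) is a prefix of E (10).


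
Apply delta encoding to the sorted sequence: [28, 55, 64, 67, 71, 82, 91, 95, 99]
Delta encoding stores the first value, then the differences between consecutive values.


First value: 28
Deltas:
  55 - 28 = 27
  64 - 55 = 9
  67 - 64 = 3
  71 - 67 = 4
  82 - 71 = 11
  91 - 82 = 9
  95 - 91 = 4
  99 - 95 = 4


Delta encoded: [28, 27, 9, 3, 4, 11, 9, 4, 4]


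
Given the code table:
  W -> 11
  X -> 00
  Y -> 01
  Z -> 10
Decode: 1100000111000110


Decoding:
11 -> W
00 -> X
00 -> X
01 -> Y
11 -> W
00 -> X
01 -> Y
10 -> Z


Result: WXXYWXYZ


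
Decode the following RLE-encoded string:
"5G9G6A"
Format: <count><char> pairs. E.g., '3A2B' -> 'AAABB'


Expanding each <count><char> pair:
  5G -> 'GGGGG'
  9G -> 'GGGGGGGGG'
  6A -> 'AAAAAA'

Decoded = GGGGGGGGGGGGGGAAAAAA


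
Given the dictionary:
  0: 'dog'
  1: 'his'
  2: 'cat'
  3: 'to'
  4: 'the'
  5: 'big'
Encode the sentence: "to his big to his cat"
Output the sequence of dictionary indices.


Look up each word in the dictionary:
  'to' -> 3
  'his' -> 1
  'big' -> 5
  'to' -> 3
  'his' -> 1
  'cat' -> 2

Encoded: [3, 1, 5, 3, 1, 2]


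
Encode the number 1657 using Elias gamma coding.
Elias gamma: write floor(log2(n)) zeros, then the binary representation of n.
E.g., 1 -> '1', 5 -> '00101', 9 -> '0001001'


num_bits = floor(log2(1657)) + 1 = 11
leading_zeros = num_bits - 1 = 10
binary(1657) = 11001111001

Elias gamma(1657) = '0000000000' + '11001111001' = 000000000011001111001 (21 bits)


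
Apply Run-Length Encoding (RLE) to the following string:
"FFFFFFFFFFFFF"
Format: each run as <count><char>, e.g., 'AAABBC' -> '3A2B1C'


Scanning runs left to right:
  i=0: run of 'F' x 13 -> '13F'

RLE = 13F


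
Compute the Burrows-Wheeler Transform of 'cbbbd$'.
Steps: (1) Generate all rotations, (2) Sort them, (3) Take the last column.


Rotations (sorted):
  0: $cbbbd -> last char: d
  1: bbbd$c -> last char: c
  2: bbd$cb -> last char: b
  3: bd$cbb -> last char: b
  4: cbbbd$ -> last char: $
  5: d$cbbb -> last char: b


BWT = dcbb$b


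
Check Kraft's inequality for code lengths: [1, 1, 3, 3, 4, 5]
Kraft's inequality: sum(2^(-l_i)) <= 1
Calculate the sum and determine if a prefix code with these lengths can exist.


Sum = 2^(-1) + 2^(-1) + 2^(-3) + 2^(-3) + 2^(-4) + 2^(-5)
    = 0.5 + 0.5 + 0.125 + 0.125 + 0.0625 + 0.03125
    = 43/32 = 1.34375
Since 1.34375 > 1, Kraft's inequality is NOT satisfied.
A prefix code with these lengths CANNOT exist.

Kraft sum = 1.34375. Not satisfied.


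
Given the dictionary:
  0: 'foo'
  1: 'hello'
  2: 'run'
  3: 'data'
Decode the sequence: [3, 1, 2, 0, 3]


Look up each index in the dictionary:
  3 -> 'data'
  1 -> 'hello'
  2 -> 'run'
  0 -> 'foo'
  3 -> 'data'

Decoded: "data hello run foo data"


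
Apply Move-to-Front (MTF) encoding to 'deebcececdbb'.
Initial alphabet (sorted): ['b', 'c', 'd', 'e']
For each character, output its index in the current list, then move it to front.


MTF encoding:
'd': index 2 in ['b', 'c', 'd', 'e'] -> ['d', 'b', 'c', 'e']
'e': index 3 in ['d', 'b', 'c', 'e'] -> ['e', 'd', 'b', 'c']
'e': index 0 in ['e', 'd', 'b', 'c'] -> ['e', 'd', 'b', 'c']
'b': index 2 in ['e', 'd', 'b', 'c'] -> ['b', 'e', 'd', 'c']
'c': index 3 in ['b', 'e', 'd', 'c'] -> ['c', 'b', 'e', 'd']
'e': index 2 in ['c', 'b', 'e', 'd'] -> ['e', 'c', 'b', 'd']
'c': index 1 in ['e', 'c', 'b', 'd'] -> ['c', 'e', 'b', 'd']
'e': index 1 in ['c', 'e', 'b', 'd'] -> ['e', 'c', 'b', 'd']
'c': index 1 in ['e', 'c', 'b', 'd'] -> ['c', 'e', 'b', 'd']
'd': index 3 in ['c', 'e', 'b', 'd'] -> ['d', 'c', 'e', 'b']
'b': index 3 in ['d', 'c', 'e', 'b'] -> ['b', 'd', 'c', 'e']
'b': index 0 in ['b', 'd', 'c', 'e'] -> ['b', 'd', 'c', 'e']


Output: [2, 3, 0, 2, 3, 2, 1, 1, 1, 3, 3, 0]


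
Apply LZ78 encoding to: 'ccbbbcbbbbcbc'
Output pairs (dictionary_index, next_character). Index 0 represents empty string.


LZ78 encoding steps:
Dictionary: {0: ''}
Step 1: w='' (idx 0), next='c' -> output (0, 'c'), add 'c' as idx 1
Step 2: w='c' (idx 1), next='b' -> output (1, 'b'), add 'cb' as idx 2
Step 3: w='' (idx 0), next='b' -> output (0, 'b'), add 'b' as idx 3
Step 4: w='b' (idx 3), next='c' -> output (3, 'c'), add 'bc' as idx 4
Step 5: w='b' (idx 3), next='b' -> output (3, 'b'), add 'bb' as idx 5
Step 6: w='bb' (idx 5), next='c' -> output (5, 'c'), add 'bbc' as idx 6
Step 7: w='bc' (idx 4), end of input -> output (4, '')


Encoded: [(0, 'c'), (1, 'b'), (0, 'b'), (3, 'c'), (3, 'b'), (5, 'c'), (4, '')]


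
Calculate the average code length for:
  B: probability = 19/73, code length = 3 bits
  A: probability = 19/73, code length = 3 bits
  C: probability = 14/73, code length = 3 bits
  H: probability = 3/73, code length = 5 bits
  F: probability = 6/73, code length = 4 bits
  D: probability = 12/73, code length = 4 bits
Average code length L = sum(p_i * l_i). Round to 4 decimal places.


Weighted contributions p_i * l_i:
  B: (19/73) * 3 = 57/73
  A: (19/73) * 3 = 57/73
  C: (14/73) * 3 = 42/73
  H: (3/73) * 5 = 15/73
  F: (6/73) * 4 = 24/73
  D: (12/73) * 4 = 48/73
Sum = (57 + 57 + 42 + 15 + 24 + 48)/73 = 243/73

L = 243/73 = 3.3288 bits/symbol


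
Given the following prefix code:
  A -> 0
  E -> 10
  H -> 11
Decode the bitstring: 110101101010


Decoding step by step:
Bits 11 -> H
Bits 0 -> A
Bits 10 -> E
Bits 11 -> H
Bits 0 -> A
Bits 10 -> E
Bits 10 -> E


Decoded message: HAEHAEE


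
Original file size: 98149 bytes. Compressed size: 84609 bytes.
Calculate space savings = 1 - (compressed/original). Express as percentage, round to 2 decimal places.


ratio = compressed/original = 84609/98149 = 0.862046
savings = 1 - ratio = 1 - 0.862046 = 0.137954
as a percentage: 0.137954 * 100 = 13.8%

Space savings = 1 - 84609/98149 = 13.8%


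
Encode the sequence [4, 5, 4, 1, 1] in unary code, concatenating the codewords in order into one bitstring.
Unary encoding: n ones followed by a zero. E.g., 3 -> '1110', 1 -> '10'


Encode each number as n ones followed by a terminating 0:
  4 -> 11110 (5 bits)
  5 -> 111110 (6 bits)
  4 -> 11110 (5 bits)
  1 -> 10 (2 bits)
  1 -> 10 (2 bits)
Total length = 5 + 6 + 5 + 2 + 2 = 20 bits.

Unary([4, 5, 4, 1, 1]) = 11110111110111101010 (20 bits)


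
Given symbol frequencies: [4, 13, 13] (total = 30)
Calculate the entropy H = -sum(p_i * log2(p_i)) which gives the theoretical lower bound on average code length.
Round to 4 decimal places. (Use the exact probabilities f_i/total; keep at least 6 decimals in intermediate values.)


Per-symbol terms -p_i * log2(p_i) with p_i = f_i/30:
  p = 4/30 = 0.133333: log2(p) = -2.906891, -p*log2(p) = 0.387585
  p = 13/30 = 0.433333: log2(p) = -1.206451, -p*log2(p) = 0.522795
  p = 13/30 = 0.433333: log2(p) = -1.206451, -p*log2(p) = 0.522795
H = 0.387585 + 0.522795 + 0.522795 = 1.433175

H = 1.4332 bits/symbol


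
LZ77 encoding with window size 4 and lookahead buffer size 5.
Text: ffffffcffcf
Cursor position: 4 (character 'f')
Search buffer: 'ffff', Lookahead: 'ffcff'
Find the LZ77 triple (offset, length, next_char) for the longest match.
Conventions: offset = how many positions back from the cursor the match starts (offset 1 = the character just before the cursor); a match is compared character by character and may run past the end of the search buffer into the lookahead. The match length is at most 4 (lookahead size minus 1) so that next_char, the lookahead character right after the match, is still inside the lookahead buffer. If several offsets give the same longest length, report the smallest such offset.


Try each offset into the search buffer:
  offset=1 (pos 3, char 'f'): match length 2
  offset=2 (pos 2, char 'f'): match length 2
  offset=3 (pos 1, char 'f'): match length 2
  offset=4 (pos 0, char 'f'): match length 2
Longest match has length 2, found at offsets 1, 2, 3, 4; take the smallest, offset 1.
next_char = character at position 4 + 2 = 6 -> 'c'

Best match: offset=1, length=2 (matching 'ff' starting at position 3)
LZ77 triple: (1, 2, 'c')


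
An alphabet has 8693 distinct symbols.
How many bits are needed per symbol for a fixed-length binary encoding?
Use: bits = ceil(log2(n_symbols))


log2(8693) = 13.0856
Bracket: 2^13 = 8192 < 8693 <= 2^14 = 16384
So ceil(log2(8693)) = 14

bits = ceil(log2(8693)) = ceil(13.0856) = 14 bits


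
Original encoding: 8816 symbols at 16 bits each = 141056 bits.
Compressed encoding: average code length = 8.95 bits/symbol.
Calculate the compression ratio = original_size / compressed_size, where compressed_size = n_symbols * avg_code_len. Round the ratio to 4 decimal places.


original_size = n_symbols * orig_bits = 8816 * 16 = 141056 bits
compressed_size = n_symbols * avg_code_len = 8816 * 8.95 = 78903.2 bits
ratio = original_size / compressed_size = 141056 / 78903.2 = 1.7877

Compression ratio = 1.7877


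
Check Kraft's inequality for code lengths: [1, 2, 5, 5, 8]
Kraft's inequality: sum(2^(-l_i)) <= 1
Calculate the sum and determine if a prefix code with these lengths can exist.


Sum = 2^(-1) + 2^(-2) + 2^(-5) + 2^(-5) + 2^(-8)
    = 0.5 + 0.25 + 0.03125 + 0.03125 + 0.00390625
    = 209/256 = 0.81640625
Since 0.81640625 <= 1, Kraft's inequality IS satisfied.
A prefix code with these lengths CAN exist.

Kraft sum = 0.81640625. Satisfied.


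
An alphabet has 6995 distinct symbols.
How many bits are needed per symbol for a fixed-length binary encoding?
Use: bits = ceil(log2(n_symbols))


log2(6995) = 12.7721
Bracket: 2^12 = 4096 < 6995 <= 2^13 = 8192
So ceil(log2(6995)) = 13

bits = ceil(log2(6995)) = ceil(12.7721) = 13 bits


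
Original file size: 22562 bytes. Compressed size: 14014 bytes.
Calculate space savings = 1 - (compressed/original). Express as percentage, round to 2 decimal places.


ratio = compressed/original = 14014/22562 = 0.621133
savings = 1 - ratio = 1 - 0.621133 = 0.378867
as a percentage: 0.378867 * 100 = 37.89%

Space savings = 1 - 14014/22562 = 37.89%


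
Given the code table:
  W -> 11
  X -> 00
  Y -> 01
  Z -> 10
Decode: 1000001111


Decoding:
10 -> Z
00 -> X
00 -> X
11 -> W
11 -> W


Result: ZXXWW


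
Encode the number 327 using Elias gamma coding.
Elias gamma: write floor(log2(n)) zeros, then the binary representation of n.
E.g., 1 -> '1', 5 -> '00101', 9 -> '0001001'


num_bits = floor(log2(327)) + 1 = 9
leading_zeros = num_bits - 1 = 8
binary(327) = 101000111

Elias gamma(327) = '00000000' + '101000111' = 00000000101000111 (17 bits)


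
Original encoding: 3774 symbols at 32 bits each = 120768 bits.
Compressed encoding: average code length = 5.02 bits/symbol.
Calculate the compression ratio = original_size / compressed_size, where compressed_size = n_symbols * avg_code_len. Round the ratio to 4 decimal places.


original_size = n_symbols * orig_bits = 3774 * 32 = 120768 bits
compressed_size = n_symbols * avg_code_len = 3774 * 5.02 = 18945.48 bits
ratio = original_size / compressed_size = 120768 / 18945.48 = 6.3745

Compression ratio = 6.3745


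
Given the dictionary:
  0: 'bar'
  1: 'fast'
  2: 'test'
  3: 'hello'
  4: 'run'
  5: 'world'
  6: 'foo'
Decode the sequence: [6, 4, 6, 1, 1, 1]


Look up each index in the dictionary:
  6 -> 'foo'
  4 -> 'run'
  6 -> 'foo'
  1 -> 'fast'
  1 -> 'fast'
  1 -> 'fast'

Decoded: "foo run foo fast fast fast"


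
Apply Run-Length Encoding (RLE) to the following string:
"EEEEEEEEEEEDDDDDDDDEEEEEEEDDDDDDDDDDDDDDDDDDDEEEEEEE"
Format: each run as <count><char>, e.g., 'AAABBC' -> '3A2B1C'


Scanning runs left to right:
  i=0: run of 'E' x 11 -> '11E'
  i=11: run of 'D' x 8 -> '8D'
  i=19: run of 'E' x 7 -> '7E'
  i=26: run of 'D' x 19 -> '19D'
  i=45: run of 'E' x 7 -> '7E'

RLE = 11E8D7E19D7E


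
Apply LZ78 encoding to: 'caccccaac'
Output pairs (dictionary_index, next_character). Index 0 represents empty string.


LZ78 encoding steps:
Dictionary: {0: ''}
Step 1: w='' (idx 0), next='c' -> output (0, 'c'), add 'c' as idx 1
Step 2: w='' (idx 0), next='a' -> output (0, 'a'), add 'a' as idx 2
Step 3: w='c' (idx 1), next='c' -> output (1, 'c'), add 'cc' as idx 3
Step 4: w='cc' (idx 3), next='a' -> output (3, 'a'), add 'cca' as idx 4
Step 5: w='a' (idx 2), next='c' -> output (2, 'c'), add 'ac' as idx 5


Encoded: [(0, 'c'), (0, 'a'), (1, 'c'), (3, 'a'), (2, 'c')]


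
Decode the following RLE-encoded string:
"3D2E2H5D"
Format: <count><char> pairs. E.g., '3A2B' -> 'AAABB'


Expanding each <count><char> pair:
  3D -> 'DDD'
  2E -> 'EE'
  2H -> 'HH'
  5D -> 'DDDDD'

Decoded = DDDEEHHDDDDD


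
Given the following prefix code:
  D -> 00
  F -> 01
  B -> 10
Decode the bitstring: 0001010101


Decoding step by step:
Bits 00 -> D
Bits 01 -> F
Bits 01 -> F
Bits 01 -> F
Bits 01 -> F


Decoded message: DFFFF


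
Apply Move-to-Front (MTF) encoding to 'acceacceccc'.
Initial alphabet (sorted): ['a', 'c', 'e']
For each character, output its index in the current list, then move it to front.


MTF encoding:
'a': index 0 in ['a', 'c', 'e'] -> ['a', 'c', 'e']
'c': index 1 in ['a', 'c', 'e'] -> ['c', 'a', 'e']
'c': index 0 in ['c', 'a', 'e'] -> ['c', 'a', 'e']
'e': index 2 in ['c', 'a', 'e'] -> ['e', 'c', 'a']
'a': index 2 in ['e', 'c', 'a'] -> ['a', 'e', 'c']
'c': index 2 in ['a', 'e', 'c'] -> ['c', 'a', 'e']
'c': index 0 in ['c', 'a', 'e'] -> ['c', 'a', 'e']
'e': index 2 in ['c', 'a', 'e'] -> ['e', 'c', 'a']
'c': index 1 in ['e', 'c', 'a'] -> ['c', 'e', 'a']
'c': index 0 in ['c', 'e', 'a'] -> ['c', 'e', 'a']
'c': index 0 in ['c', 'e', 'a'] -> ['c', 'e', 'a']


Output: [0, 1, 0, 2, 2, 2, 0, 2, 1, 0, 0]


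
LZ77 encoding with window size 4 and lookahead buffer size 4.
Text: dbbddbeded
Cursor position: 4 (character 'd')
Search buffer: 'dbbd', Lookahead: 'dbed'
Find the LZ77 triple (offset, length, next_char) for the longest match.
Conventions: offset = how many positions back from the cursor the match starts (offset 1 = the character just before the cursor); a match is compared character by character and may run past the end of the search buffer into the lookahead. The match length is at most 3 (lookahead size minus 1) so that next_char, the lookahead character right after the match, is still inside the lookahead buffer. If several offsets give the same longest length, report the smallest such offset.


Try each offset into the search buffer:
  offset=1 (pos 3, char 'd'): match length 1
  offset=2 (pos 2, char 'b'): match length 0
  offset=3 (pos 1, char 'b'): match length 0
  offset=4 (pos 0, char 'd'): match length 2
Longest match has length 2 at offset 4.
next_char = character at position 4 + 2 = 6 -> 'e'

Best match: offset=4, length=2 (matching 'db' starting at position 0)
LZ77 triple: (4, 2, 'e')


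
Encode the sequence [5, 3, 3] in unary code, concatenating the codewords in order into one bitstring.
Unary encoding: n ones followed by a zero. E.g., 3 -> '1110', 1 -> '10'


Encode each number as n ones followed by a terminating 0:
  5 -> 111110 (6 bits)
  3 -> 1110 (4 bits)
  3 -> 1110 (4 bits)
Total length = 6 + 4 + 4 = 14 bits.

Unary([5, 3, 3]) = 11111011101110 (14 bits)


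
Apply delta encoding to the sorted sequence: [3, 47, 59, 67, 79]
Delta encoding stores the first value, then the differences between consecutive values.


First value: 3
Deltas:
  47 - 3 = 44
  59 - 47 = 12
  67 - 59 = 8
  79 - 67 = 12


Delta encoded: [3, 44, 12, 8, 12]


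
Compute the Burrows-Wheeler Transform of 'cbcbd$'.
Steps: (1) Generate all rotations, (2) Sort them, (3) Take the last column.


Rotations (sorted):
  0: $cbcbd -> last char: d
  1: bcbd$c -> last char: c
  2: bd$cbc -> last char: c
  3: cbcbd$ -> last char: $
  4: cbd$cb -> last char: b
  5: d$cbcb -> last char: b


BWT = dcc$bb


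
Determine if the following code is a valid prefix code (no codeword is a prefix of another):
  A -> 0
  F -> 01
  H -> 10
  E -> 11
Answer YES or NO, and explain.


Checking each pair (does one codeword prefix another?):
  A='0' vs F='01': prefix -- VIOLATION

NO -- this is NOT a valid prefix code. A (0) is a prefix of F (01).


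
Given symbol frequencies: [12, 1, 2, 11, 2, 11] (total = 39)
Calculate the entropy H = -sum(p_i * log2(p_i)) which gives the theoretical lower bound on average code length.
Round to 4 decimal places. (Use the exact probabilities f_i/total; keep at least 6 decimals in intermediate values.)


Per-symbol terms -p_i * log2(p_i) with p_i = f_i/39:
  p = 12/39 = 0.307692: log2(p) = -1.700440, -p*log2(p) = 0.523212
  p = 1/39 = 0.025641: log2(p) = -5.285402, -p*log2(p) = 0.135523
  p = 2/39 = 0.051282: log2(p) = -4.285402, -p*log2(p) = 0.219764
  p = 11/39 = 0.282051: log2(p) = -1.825971, -p*log2(p) = 0.515017
  p = 2/39 = 0.051282: log2(p) = -4.285402, -p*log2(p) = 0.219764
  p = 11/39 = 0.282051: log2(p) = -1.825971, -p*log2(p) = 0.515017
H = 0.523212 + 0.135523 + 0.219764 + 0.515017 + 0.219764 + 0.515017 = 2.128297

H = 2.1283 bits/symbol


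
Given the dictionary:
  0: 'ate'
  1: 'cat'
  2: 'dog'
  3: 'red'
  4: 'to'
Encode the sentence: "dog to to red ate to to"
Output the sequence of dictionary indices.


Look up each word in the dictionary:
  'dog' -> 2
  'to' -> 4
  'to' -> 4
  'red' -> 3
  'ate' -> 0
  'to' -> 4
  'to' -> 4

Encoded: [2, 4, 4, 3, 0, 4, 4]


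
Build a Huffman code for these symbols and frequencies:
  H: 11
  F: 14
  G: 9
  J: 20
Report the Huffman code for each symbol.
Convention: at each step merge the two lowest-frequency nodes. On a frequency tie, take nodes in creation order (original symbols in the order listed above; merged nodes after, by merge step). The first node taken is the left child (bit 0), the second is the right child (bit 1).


Huffman tree construction:
Step 1: Merge G(9) + H(11) = 20
Step 2: Merge F(14) + J(20) = 34
Step 3: Merge (G+H)(20) + (F+J)(34) = 54
Read each symbol's code off the tree from the root (left child = 0, right child = 1).

Codes:
  H: 01 (length 2)
  F: 10 (length 2)
  G: 00 (length 2)
  J: 11 (length 2)
Average code length: 108/54 = 2.0000 bits/symbol


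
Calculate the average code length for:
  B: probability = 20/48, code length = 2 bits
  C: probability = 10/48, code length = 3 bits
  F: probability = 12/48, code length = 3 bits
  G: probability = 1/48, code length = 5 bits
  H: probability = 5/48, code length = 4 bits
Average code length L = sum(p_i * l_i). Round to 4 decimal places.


Weighted contributions p_i * l_i:
  B: (20/48) * 2 = 40/48
  C: (10/48) * 3 = 30/48
  F: (12/48) * 3 = 36/48
  G: (1/48) * 5 = 5/48
  H: (5/48) * 4 = 20/48
Sum = (40 + 30 + 36 + 5 + 20)/48 = 131/48

L = 131/48 = 2.7292 bits/symbol


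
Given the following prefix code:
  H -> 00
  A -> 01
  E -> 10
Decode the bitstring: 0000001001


Decoding step by step:
Bits 00 -> H
Bits 00 -> H
Bits 00 -> H
Bits 10 -> E
Bits 01 -> A


Decoded message: HHHEA


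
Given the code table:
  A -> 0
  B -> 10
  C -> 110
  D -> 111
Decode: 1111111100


Decoding:
111 -> D
111 -> D
110 -> C
0 -> A


Result: DDCA


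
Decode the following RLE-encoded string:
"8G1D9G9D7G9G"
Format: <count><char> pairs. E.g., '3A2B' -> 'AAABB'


Expanding each <count><char> pair:
  8G -> 'GGGGGGGG'
  1D -> 'D'
  9G -> 'GGGGGGGGG'
  9D -> 'DDDDDDDDD'
  7G -> 'GGGGGGG'
  9G -> 'GGGGGGGGG'

Decoded = GGGGGGGGDGGGGGGGGGDDDDDDDDDGGGGGGGGGGGGGGGG


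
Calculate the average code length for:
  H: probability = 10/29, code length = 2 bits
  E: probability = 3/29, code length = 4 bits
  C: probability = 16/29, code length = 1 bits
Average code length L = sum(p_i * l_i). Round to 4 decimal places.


Weighted contributions p_i * l_i:
  H: (10/29) * 2 = 20/29
  E: (3/29) * 4 = 12/29
  C: (16/29) * 1 = 16/29
Sum = (20 + 12 + 16)/29 = 48/29

L = 48/29 = 1.6552 bits/symbol


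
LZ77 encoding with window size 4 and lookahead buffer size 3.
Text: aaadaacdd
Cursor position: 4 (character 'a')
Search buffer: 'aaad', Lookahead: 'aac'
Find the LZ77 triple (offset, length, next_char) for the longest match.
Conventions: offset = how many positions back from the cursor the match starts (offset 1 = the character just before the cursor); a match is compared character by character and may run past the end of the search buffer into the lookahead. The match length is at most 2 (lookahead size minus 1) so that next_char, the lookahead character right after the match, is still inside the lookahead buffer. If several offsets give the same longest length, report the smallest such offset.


Try each offset into the search buffer:
  offset=1 (pos 3, char 'd'): match length 0
  offset=2 (pos 2, char 'a'): match length 1
  offset=3 (pos 1, char 'a'): match length 2
  offset=4 (pos 0, char 'a'): match length 2
Longest match has length 2, found at offsets 3, 4; take the smallest, offset 3.
next_char = character at position 4 + 2 = 6 -> 'c'

Best match: offset=3, length=2 (matching 'aa' starting at position 1)
LZ77 triple: (3, 2, 'c')


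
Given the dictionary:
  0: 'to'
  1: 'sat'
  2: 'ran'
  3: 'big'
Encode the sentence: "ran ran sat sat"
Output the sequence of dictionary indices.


Look up each word in the dictionary:
  'ran' -> 2
  'ran' -> 2
  'sat' -> 1
  'sat' -> 1

Encoded: [2, 2, 1, 1]


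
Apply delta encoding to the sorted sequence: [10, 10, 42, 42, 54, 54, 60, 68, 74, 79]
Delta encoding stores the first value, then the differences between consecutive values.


First value: 10
Deltas:
  10 - 10 = 0
  42 - 10 = 32
  42 - 42 = 0
  54 - 42 = 12
  54 - 54 = 0
  60 - 54 = 6
  68 - 60 = 8
  74 - 68 = 6
  79 - 74 = 5


Delta encoded: [10, 0, 32, 0, 12, 0, 6, 8, 6, 5]


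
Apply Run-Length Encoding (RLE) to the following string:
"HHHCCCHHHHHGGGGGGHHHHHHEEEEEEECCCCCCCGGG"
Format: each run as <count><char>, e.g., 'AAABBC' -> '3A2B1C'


Scanning runs left to right:
  i=0: run of 'H' x 3 -> '3H'
  i=3: run of 'C' x 3 -> '3C'
  i=6: run of 'H' x 5 -> '5H'
  i=11: run of 'G' x 6 -> '6G'
  i=17: run of 'H' x 6 -> '6H'
  i=23: run of 'E' x 7 -> '7E'
  i=30: run of 'C' x 7 -> '7C'
  i=37: run of 'G' x 3 -> '3G'

RLE = 3H3C5H6G6H7E7C3G


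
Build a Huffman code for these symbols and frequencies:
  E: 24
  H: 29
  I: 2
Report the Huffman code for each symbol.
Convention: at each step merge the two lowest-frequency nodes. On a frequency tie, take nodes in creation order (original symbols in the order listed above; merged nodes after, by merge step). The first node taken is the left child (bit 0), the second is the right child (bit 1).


Huffman tree construction:
Step 1: Merge I(2) + E(24) = 26
Step 2: Merge (I+E)(26) + H(29) = 55
Read each symbol's code off the tree from the root (left child = 0, right child = 1).

Codes:
  E: 01 (length 2)
  H: 1 (length 1)
  I: 00 (length 2)
Average code length: 81/55 = 1.4727 bits/symbol


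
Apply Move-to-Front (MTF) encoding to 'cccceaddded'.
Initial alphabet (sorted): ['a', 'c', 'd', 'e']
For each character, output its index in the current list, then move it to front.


MTF encoding:
'c': index 1 in ['a', 'c', 'd', 'e'] -> ['c', 'a', 'd', 'e']
'c': index 0 in ['c', 'a', 'd', 'e'] -> ['c', 'a', 'd', 'e']
'c': index 0 in ['c', 'a', 'd', 'e'] -> ['c', 'a', 'd', 'e']
'c': index 0 in ['c', 'a', 'd', 'e'] -> ['c', 'a', 'd', 'e']
'e': index 3 in ['c', 'a', 'd', 'e'] -> ['e', 'c', 'a', 'd']
'a': index 2 in ['e', 'c', 'a', 'd'] -> ['a', 'e', 'c', 'd']
'd': index 3 in ['a', 'e', 'c', 'd'] -> ['d', 'a', 'e', 'c']
'd': index 0 in ['d', 'a', 'e', 'c'] -> ['d', 'a', 'e', 'c']
'd': index 0 in ['d', 'a', 'e', 'c'] -> ['d', 'a', 'e', 'c']
'e': index 2 in ['d', 'a', 'e', 'c'] -> ['e', 'd', 'a', 'c']
'd': index 1 in ['e', 'd', 'a', 'c'] -> ['d', 'e', 'a', 'c']


Output: [1, 0, 0, 0, 3, 2, 3, 0, 0, 2, 1]


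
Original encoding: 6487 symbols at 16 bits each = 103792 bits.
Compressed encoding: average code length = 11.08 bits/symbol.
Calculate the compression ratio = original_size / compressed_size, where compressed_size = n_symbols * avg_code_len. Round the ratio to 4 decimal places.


original_size = n_symbols * orig_bits = 6487 * 16 = 103792 bits
compressed_size = n_symbols * avg_code_len = 6487 * 11.08 = 71875.96 bits
ratio = original_size / compressed_size = 103792 / 71875.96 = 1.444

Compression ratio = 1.444


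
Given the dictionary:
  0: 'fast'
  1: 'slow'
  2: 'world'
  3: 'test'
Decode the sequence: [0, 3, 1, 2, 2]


Look up each index in the dictionary:
  0 -> 'fast'
  3 -> 'test'
  1 -> 'slow'
  2 -> 'world'
  2 -> 'world'

Decoded: "fast test slow world world"


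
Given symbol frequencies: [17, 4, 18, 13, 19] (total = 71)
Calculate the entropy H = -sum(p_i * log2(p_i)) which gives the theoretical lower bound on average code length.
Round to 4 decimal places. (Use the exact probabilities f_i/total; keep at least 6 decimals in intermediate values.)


Per-symbol terms -p_i * log2(p_i) with p_i = f_i/71:
  p = 17/71 = 0.239437: log2(p) = -2.062284, -p*log2(p) = 0.493786
  p = 4/71 = 0.056338: log2(p) = -4.149747, -p*log2(p) = 0.233789
  p = 18/71 = 0.253521: log2(p) = -1.979822, -p*log2(p) = 0.501927
  p = 13/71 = 0.183099: log2(p) = -2.449307, -p*log2(p) = 0.448465
  p = 19/71 = 0.267606: log2(p) = -1.901820, -p*log2(p) = 0.508938
H = 0.493786 + 0.233789 + 0.501927 + 0.448465 + 0.508938 = 2.186905

H = 2.1869 bits/symbol


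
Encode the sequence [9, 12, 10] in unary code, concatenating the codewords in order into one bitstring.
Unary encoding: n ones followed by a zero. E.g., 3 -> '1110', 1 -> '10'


Encode each number as n ones followed by a terminating 0:
  9 -> 1111111110 (10 bits)
  12 -> 1111111111110 (13 bits)
  10 -> 11111111110 (11 bits)
Total length = 10 + 13 + 11 = 34 bits.

Unary([9, 12, 10]) = 1111111110111111111111011111111110 (34 bits)


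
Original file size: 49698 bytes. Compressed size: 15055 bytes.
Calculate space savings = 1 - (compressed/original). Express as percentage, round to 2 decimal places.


ratio = compressed/original = 15055/49698 = 0.30293
savings = 1 - ratio = 1 - 0.30293 = 0.69707
as a percentage: 0.69707 * 100 = 69.71%

Space savings = 1 - 15055/49698 = 69.71%


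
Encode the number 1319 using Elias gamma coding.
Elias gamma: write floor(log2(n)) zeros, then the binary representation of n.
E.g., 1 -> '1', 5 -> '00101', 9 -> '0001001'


num_bits = floor(log2(1319)) + 1 = 11
leading_zeros = num_bits - 1 = 10
binary(1319) = 10100100111

Elias gamma(1319) = '0000000000' + '10100100111' = 000000000010100100111 (21 bits)


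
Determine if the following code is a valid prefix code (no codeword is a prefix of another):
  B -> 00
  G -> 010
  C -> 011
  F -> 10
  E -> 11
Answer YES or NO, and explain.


Checking each pair (does one codeword prefix another?):
  B='00' vs G='010': no prefix
  B='00' vs C='011': no prefix
  B='00' vs F='10': no prefix
  B='00' vs E='11': no prefix
  G='010' vs B='00': no prefix
  G='010' vs C='011': no prefix
  G='010' vs F='10': no prefix
  G='010' vs E='11': no prefix
  C='011' vs B='00': no prefix
  C='011' vs G='010': no prefix
  C='011' vs F='10': no prefix
  C='011' vs E='11': no prefix
  F='10' vs B='00': no prefix
  F='10' vs G='010': no prefix
  F='10' vs C='011': no prefix
  F='10' vs E='11': no prefix
  E='11' vs B='00': no prefix
  E='11' vs G='010': no prefix
  E='11' vs C='011': no prefix
  E='11' vs F='10': no prefix
No violation found over all pairs.

YES -- this is a valid prefix code. No codeword is a prefix of any other codeword.
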